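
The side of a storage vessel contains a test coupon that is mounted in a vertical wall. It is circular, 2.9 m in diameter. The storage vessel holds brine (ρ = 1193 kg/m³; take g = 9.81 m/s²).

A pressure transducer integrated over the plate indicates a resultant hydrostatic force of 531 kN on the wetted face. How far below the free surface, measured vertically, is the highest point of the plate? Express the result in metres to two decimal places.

d_top ≈ 5.42 m

γ = ρg = 1193 × 9.81 / 1000 = 11.70333 kN/m³.
A = π(1.45)² = 6.6052 m².
From F = γ·h_c·A, the centroid depth is h_c = 531/(11.70333 × 6.6052) = 6.86909 m.
The centroid is at the centre, 1.45 m below the top of the plate, so the highest point sits at h_top = 6.86909 − 1.45 = 5.41909 m below the surface.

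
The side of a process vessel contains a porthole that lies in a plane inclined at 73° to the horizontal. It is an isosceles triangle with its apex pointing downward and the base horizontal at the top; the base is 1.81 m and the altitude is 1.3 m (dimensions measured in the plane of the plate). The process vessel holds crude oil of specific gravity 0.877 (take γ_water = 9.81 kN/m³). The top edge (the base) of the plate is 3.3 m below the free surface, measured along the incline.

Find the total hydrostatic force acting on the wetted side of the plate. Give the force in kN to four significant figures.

F ≈ 36.14 kN

γ = 0.877 × 9.81 = 8.60337 kN/m³.
Let θ = 73° be the plate's angle to the horizontal; measure y along the incline from where the plane meets the free surface. Vertical depth h = y·sinθ with sinθ = 0.956305.
With the apex down, the centroid sits h/3 = 1.3/3 = 0.433333 m below the base (the top edge), so y_c = 3.3 + 0.433333 = 3.73333 m and h_c = 3.73333 × 0.956305 = 3.5702 m.
A = ½ × 1.81 × 1.3 = 1.1765 m².
Resultant F = γ·h_c·A = 8.60337 × 3.5702 × 1.1765 = 36.1371 kN.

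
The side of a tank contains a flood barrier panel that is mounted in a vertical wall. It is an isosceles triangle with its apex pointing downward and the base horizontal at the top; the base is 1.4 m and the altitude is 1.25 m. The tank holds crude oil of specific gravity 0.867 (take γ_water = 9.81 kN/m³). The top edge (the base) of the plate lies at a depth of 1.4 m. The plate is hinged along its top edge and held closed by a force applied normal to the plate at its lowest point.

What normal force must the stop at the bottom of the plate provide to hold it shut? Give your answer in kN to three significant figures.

γ = 0.867 × 9.81 = 8.50527 kN/m³.
With the apex down, the centroid sits h/3 = 1.25/3 = 0.416667 m below the base (the top edge), so the centroid depth is h_c = 1.4 + 0.416667 = 1.81667 m.
A = ½ × 1.4 × 1.25 = 0.875 m².
Resultant F = γ·h_c·A = 8.50527 × 1.81667 × 0.875 = 13.5199 kN.
I_c = b·h³/36 = 1.4 × 1.25³/36 = 0.0759549 m⁴.
Centre of pressure: y_p = y_c + I_c/(y_c·A) = 1.81667 + 0.0759549/(1.81667 × 0.875) = 1.81667 + 0.0477828 = 1.86445 m along the plane.
The resultant acts 0.416667 + 0.0477828 = 0.46445 m (along the plate) below the hinge at the top edge, so the moment about the hinge is M = F × 0.46445 = 13.5199 × 0.46445 = 6.27932 kN·m.
A normal force at the bottom, 1.25 m from the hinge, must supply this moment: P = 6.27932/1.25 = 5.02346 kN.

P ≈ 5.02 kN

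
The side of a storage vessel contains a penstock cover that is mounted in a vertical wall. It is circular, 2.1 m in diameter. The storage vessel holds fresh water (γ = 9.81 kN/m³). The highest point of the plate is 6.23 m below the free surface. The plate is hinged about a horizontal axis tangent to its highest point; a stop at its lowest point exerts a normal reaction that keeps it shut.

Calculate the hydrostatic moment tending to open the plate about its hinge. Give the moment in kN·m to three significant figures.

M ≈ 269 kN·m

γ = 9.81 kN/m³.
The centroid is at the centre, 1.05 m below the top of the plate, so the centroid depth is h_c = 6.23 + 1.05 = 7.28 m.
A = π(1.05)² = 3.46361 m².
Resultant F = γ·h_c·A = 9.81 × 7.28 × 3.46361 = 247.36 kN.
I_c = πr⁴/4 = π × 1.05⁴/4 = 0.954656 m⁴.
Centre of pressure: y_p = y_c + I_c/(y_c·A) = 7.28 + 0.954656/(7.28 × 3.46361) = 7.28 + 0.0378605 = 7.31786 m along the plane.
The resultant acts 1.05 + 0.0378605 = 1.08786 m (along the plate) below the hinge at the top edge, so the moment about the hinge is M = F × 1.08786 = 247.36 × 1.08786 = 269.093 kN·m.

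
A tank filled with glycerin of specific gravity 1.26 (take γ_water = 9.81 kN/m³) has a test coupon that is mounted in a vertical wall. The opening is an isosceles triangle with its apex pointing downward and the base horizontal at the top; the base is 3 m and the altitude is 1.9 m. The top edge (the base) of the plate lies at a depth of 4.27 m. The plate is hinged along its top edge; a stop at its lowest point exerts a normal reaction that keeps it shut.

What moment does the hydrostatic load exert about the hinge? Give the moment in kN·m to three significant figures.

γ = 1.26 × 9.81 = 12.3606 kN/m³.
With the apex down, the centroid sits h/3 = 1.9/3 = 0.633333 m below the base (the top edge), so the centroid depth is h_c = 4.27 + 0.633333 = 4.90333 m.
A = ½ × 3 × 1.9 = 2.85 m².
Resultant F = γ·h_c·A = 12.3606 × 4.90333 × 2.85 = 172.733 kN.
I_c = b·h³/36 = 3 × 1.9³/36 = 0.571583 m⁴.
Centre of pressure: y_p = y_c + I_c/(y_c·A) = 4.90333 + 0.571583/(4.90333 × 2.85) = 4.90333 + 0.0409019 = 4.94423 m along the plane.
The resultant acts 0.633333 + 0.0409019 = 0.674235 m (along the plate) below the hinge at the top edge, so the moment about the hinge is M = F × 0.674235 = 172.733 × 0.674235 = 116.463 kN·m.

M ≈ 116 kN·m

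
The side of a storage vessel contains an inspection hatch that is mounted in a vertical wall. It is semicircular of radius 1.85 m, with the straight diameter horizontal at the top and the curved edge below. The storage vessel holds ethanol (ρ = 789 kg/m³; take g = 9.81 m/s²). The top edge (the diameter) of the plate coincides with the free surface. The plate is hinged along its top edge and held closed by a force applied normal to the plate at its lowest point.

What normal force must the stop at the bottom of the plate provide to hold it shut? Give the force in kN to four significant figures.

P ≈ 19.25 kN

γ = ρg = 789 × 9.81 / 1000 = 7.74009 kN/m³.
The centroid of a semicircle lies 4r/(3π) = 0.785164 m from the diameter, here below the top edge, so the centroid depth is h_c = 0.785164 m.
A = πr²/2 = π × 1.85²/2 = 5.37605 m².
Resultant F = γ·h_c·A = 7.74009 × 0.785164 × 5.37605 = 32.6715 kN.
I_c = (π/8 − 8/(9π))·r⁴ = 0.109757 × 1.85⁴ = 1.28564 m⁴.
Centre of pressure: y_p = y_c + I_c/(y_c·A) = 0.785164 + 1.28564/(0.785164 × 5.37605) = 0.785164 + 0.304576 = 1.08974 m along the plane.
The resultant acts 0.785164 + 0.304576 = 1.08974 m (along the plate) below the hinge at the top edge, so the moment about the hinge is M = F × 1.08974 = 32.6715 × 1.08974 = 35.6034 kN·m.
A normal force at the bottom, 1.85 m from the hinge, must supply this moment: P = 35.6034/1.85 = 19.2451 kN.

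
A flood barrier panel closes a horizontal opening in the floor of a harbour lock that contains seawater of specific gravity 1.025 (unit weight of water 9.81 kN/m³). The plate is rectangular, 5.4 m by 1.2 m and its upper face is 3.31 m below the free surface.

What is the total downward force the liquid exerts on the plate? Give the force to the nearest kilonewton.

γ = 1.025 × 9.81 = 10.05525 kN/m³.
The plate is horizontal, so pressure is uniform at p = γ·h = 10.05525 × 3.31 = 33.2829 kN/m².
A = 5.4 × 1.2 = 6.48 m².
F = p·A = 33.2829 × 6.48 = 215.673 kN.

F ≈ 216 kN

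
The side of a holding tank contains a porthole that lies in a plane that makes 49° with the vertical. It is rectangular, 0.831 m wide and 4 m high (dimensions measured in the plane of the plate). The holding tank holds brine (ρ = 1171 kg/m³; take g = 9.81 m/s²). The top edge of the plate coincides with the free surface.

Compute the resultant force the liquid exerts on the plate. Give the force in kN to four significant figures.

F ≈ 50.10 kN

γ = ρg = 1171 × 9.81 / 1000 = 11.48751 kN/m³.
The plate makes 49° with the vertical, i.e. θ = 90° − 49° = 41° to the horizontal. Measuring y along the incline from the free-surface line, vertical depth h = y·sinθ with sinθ = 0.656059.
The centroid lies 4/2 = 2 m below the top edge, so y_c = 2 m and h_c = 2 × 0.656059 = 1.31212 m.
A = 0.831 × 4 = 3.324 m².
Resultant F = γ·h_c·A = 11.48751 × 1.31212 × 3.324 = 50.1026 kN.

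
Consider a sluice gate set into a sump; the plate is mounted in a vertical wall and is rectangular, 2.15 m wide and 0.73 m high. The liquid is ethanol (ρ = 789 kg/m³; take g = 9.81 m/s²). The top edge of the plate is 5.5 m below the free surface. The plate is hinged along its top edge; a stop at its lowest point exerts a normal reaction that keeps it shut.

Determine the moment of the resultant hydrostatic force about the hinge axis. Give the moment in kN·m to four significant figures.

γ = ρg = 789 × 9.81 / 1000 = 7.74009 kN/m³.
The centroid lies 0.73/2 = 0.365 m below the top edge, so the centroid depth is h_c = 5.5 + 0.365 = 5.865 m.
A = 2.15 × 0.73 = 1.5695 m².
Resultant F = γ·h_c·A = 7.74009 × 5.865 × 1.5695 = 71.2484 kN.
I_c = b·h³/12 = 2.15 × 0.73³/12 = 0.0696989 m⁴.
Centre of pressure: y_p = y_c + I_c/(y_c·A) = 5.865 + 0.0696989/(5.865 × 1.5695) = 5.865 + 0.00757176 = 5.87257 m along the plane.
The resultant acts 0.365 + 0.00757176 = 0.372572 m (along the plate) below the hinge at the top edge, so the moment about the hinge is M = F × 0.372572 = 71.2484 × 0.372572 = 26.5452 kN·m.

M ≈ 26.55 kN·m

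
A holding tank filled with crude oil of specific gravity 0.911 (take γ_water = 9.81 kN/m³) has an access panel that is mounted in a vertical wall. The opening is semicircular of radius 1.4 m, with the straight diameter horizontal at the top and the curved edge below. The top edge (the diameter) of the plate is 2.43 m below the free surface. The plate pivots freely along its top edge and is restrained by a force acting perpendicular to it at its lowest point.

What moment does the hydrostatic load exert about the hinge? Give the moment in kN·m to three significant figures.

γ = 0.911 × 9.81 = 8.93691 kN/m³.
The centroid of a semicircle lies 4r/(3π) = 0.594178 m from the diameter, here below the top edge, so the centroid depth is h_c = 2.43 + 0.594178 = 3.02418 m.
A = πr²/2 = π × 1.4²/2 = 3.07876 m².
Resultant F = γ·h_c·A = 8.93691 × 3.02418 × 3.07876 = 83.2091 kN.
I_c = (π/8 − 8/(9π))·r⁴ = 0.109757 × 1.4⁴ = 0.421642 m⁴.
Centre of pressure: y_p = y_c + I_c/(y_c·A) = 3.02418 + 0.421642/(3.02418 × 3.07876) = 3.02418 + 0.0452856 = 3.06947 m along the plane.
The resultant acts 0.594178 + 0.0452856 = 0.639464 m (along the plate) below the hinge at the top edge, so the moment about the hinge is M = F × 0.639464 = 83.2091 × 0.639464 = 53.2092 kN·m.

M ≈ 53.2 kN·m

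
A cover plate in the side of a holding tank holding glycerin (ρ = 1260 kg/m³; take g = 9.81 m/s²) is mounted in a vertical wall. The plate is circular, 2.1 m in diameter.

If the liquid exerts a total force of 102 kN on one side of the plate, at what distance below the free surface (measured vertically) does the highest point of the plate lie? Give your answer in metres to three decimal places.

d_top ≈ 1.332 m

γ = ρg = 1260 × 9.81 / 1000 = 12.3606 kN/m³.
A = π(1.05)² = 3.46361 m².
From F = γ·h_c·A, the centroid depth is h_c = 102/(12.3606 × 3.46361) = 2.38249 m.
The centroid is at the centre, 1.05 m below the top of the plate, so the highest point sits at h_top = 2.38249 − 1.05 = 1.33249 m below the surface.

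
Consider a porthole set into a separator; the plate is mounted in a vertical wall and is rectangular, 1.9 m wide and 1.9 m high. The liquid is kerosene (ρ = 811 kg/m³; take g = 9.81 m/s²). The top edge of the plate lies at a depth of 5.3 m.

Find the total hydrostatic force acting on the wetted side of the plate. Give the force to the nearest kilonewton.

γ = ρg = 811 × 9.81 / 1000 = 7.95591 kN/m³.
The centroid lies 1.9/2 = 0.95 m below the top edge, so the centroid depth is h_c = 5.3 + 0.95 = 6.25 m.
A = 1.9 × 1.9 = 3.61 m².
Resultant F = γ·h_c·A = 7.95591 × 6.25 × 3.61 = 179.505 kN.

F ≈ 180 kN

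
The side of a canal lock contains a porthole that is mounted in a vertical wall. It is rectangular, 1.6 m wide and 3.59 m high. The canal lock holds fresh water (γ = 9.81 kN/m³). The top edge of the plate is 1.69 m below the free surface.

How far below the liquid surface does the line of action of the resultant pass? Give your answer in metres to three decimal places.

h_p = 3.793 m

γ = 9.81 kN/m³.
The centroid lies 3.59/2 = 1.795 m below the top edge, so the centroid depth is h_c = 1.69 + 1.795 = 3.485 m.
A = 1.6 × 3.59 = 5.744 m².
Resultant F = γ·h_c·A = 9.81 × 3.485 × 5.744 = 196.375 kN.
I_c = b·h³/12 = 1.6 × 3.59³/12 = 6.1691 m⁴.
Centre of pressure: y_p = y_c + I_c/(y_c·A) = 3.485 + 6.1691/(3.485 × 5.744) = 3.485 + 0.30818 = 3.79318 m along the plane.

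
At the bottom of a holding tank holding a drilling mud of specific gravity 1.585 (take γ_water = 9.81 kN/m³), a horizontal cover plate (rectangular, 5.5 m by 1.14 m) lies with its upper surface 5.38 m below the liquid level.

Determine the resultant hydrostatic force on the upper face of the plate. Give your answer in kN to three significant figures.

F ≈ 525 kN

γ = 1.585 × 9.81 = 15.54885 kN/m³.
The plate is horizontal, so pressure is uniform at p = γ·h = 15.54885 × 5.38 = 83.6528 kN/m².
A = 5.5 × 1.14 = 6.27 m².
F = p·A = 83.6528 × 6.27 = 524.503 kN.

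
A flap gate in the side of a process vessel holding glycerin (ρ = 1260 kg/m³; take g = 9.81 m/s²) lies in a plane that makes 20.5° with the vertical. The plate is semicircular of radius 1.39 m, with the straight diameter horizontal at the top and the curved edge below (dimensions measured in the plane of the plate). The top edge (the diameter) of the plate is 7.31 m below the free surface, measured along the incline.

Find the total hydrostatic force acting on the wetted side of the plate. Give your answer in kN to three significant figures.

F ≈ 278 kN

γ = ρg = 1260 × 9.81 / 1000 = 12.3606 kN/m³.
The plate makes 20.5° with the vertical, i.e. θ = 90° − 20.5° = 69.5° to the horizontal. Measuring y along the incline from the free-surface line, vertical depth h = y·sinθ with sinθ = 0.936672.
The centroid of a semicircle lies 4r/(3π) = 0.589934 m from the diameter, here below the top edge, so y_c = 7.31 + 0.589934 = 7.89993 m and h_c = 7.89993 × 0.936672 = 7.39964 m.
A = πr²/2 = π × 1.39²/2 = 3.03494 m².
Resultant F = γ·h_c·A = 12.3606 × 7.39964 × 3.03494 = 277.588 kN.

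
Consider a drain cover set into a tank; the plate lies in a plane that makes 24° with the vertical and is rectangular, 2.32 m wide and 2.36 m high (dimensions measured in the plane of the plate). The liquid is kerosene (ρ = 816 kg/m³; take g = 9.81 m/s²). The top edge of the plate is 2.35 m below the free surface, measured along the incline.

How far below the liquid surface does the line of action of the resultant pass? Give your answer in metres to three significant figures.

γ = ρg = 816 × 9.81 / 1000 = 8.00496 kN/m³.
The plate makes 24° with the vertical, i.e. θ = 90° − 24° = 66° to the horizontal. Measuring y along the incline from the free-surface line, vertical depth h = y·sinθ with sinθ = 0.913545.
The centroid lies 2.36/2 = 1.18 m below the top edge, so y_c = 2.35 + 1.18 = 3.53 m and h_c = 3.53 × 0.913545 = 3.22481 m.
A = 2.32 × 2.36 = 5.4752 m².
Resultant F = γ·h_c·A = 8.00496 × 3.22481 × 5.4752 = 141.339 kN.
I_c = b·h³/12 = 2.32 × 2.36³/12 = 2.54122 m⁴.
Centre of pressure: y_p = y_c + I_c/(y_c·A) = 3.53 + 2.54122/(3.53 × 5.4752) = 3.53 + 0.131482 = 3.66148 m along the plane.
Vertically, h_p = y_p·sinθ = 3.66148 × 0.913545 = 3.34493 m.

h_p = 3.34 m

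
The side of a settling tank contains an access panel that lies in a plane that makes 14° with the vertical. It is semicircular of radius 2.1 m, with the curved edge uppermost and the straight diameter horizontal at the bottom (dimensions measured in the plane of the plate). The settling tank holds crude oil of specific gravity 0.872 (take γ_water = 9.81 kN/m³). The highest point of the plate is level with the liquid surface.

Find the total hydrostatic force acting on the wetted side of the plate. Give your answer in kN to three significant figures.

γ = 0.872 × 9.81 = 8.55432 kN/m³.
The plate makes 14° with the vertical, i.e. θ = 90° − 14° = 76° to the horizontal. Measuring y along the incline from the free-surface line, vertical depth h = y·sinθ with sinθ = 0.970296.
The centroid lies 4r/(3π) = 0.891268 m above the diameter, so r − 4r/(3π) = 2.1 − 0.891268 = 1.20873 m below the topmost point, so y_c = 1.20873 m and h_c = 1.20873 × 0.970296 = 1.17283 m.
A = πr²/2 = π × 2.1²/2 = 6.92721 m².
Resultant F = γ·h_c·A = 8.55432 × 1.17283 × 6.92721 = 69.4991 kN.

F ≈ 69.5 kN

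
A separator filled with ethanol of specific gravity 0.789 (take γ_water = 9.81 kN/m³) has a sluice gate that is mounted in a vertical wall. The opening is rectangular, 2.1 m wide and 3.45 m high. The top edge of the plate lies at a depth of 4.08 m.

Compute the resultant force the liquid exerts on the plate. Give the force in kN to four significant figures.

γ = 0.789 × 9.81 = 7.74009 kN/m³.
The centroid lies 3.45/2 = 1.725 m below the top edge, so the centroid depth is h_c = 4.08 + 1.725 = 5.805 m.
A = 2.1 × 3.45 = 7.245 m².
Resultant F = γ·h_c·A = 7.74009 × 5.805 × 7.245 = 325.527 kN.

F ≈ 325.5 kN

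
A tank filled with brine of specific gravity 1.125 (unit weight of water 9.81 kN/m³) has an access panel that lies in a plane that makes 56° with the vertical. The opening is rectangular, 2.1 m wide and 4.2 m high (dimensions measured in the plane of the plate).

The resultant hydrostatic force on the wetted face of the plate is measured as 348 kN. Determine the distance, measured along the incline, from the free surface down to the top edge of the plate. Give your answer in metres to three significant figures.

γ = 1.125 × 9.81 = 11.03625 kN/m³.
A = 2.1 × 4.2 = 8.82 m².
From F = γ·h_c·A, the centroid depth is h_c = 348/(11.03625 × 8.82) = 3.57511 m.
The plate makes 56° with the vertical, i.e. θ = 90° − 56° = 34° to the horizontal. Measuring y along the incline from the free-surface line, vertical depth h = y·sinθ with sinθ = 0.559193.
Along the incline, y_c = h_c/sinθ = 3.57511/0.559193 = 6.39334 m.
The centroid lies 4.2/2 = 2.1 m below the top edge, so the top edge sits at y_top = 6.39334 − 2.1 = 4.29334 m along the incline.

y_top ≈ 4.29 m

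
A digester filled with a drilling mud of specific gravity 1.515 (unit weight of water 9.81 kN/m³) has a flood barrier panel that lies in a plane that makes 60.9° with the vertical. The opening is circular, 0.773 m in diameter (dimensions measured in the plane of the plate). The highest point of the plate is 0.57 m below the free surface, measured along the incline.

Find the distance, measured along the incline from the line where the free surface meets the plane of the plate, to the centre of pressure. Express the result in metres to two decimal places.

γ = 1.515 × 9.81 = 14.86215 kN/m³.
The plate makes 60.9° with the vertical, i.e. θ = 90° − 60.9° = 29.1° to the horizontal. Measuring y along the incline from the free-surface line, vertical depth h = y·sinθ with sinθ = 0.486335.
The centroid is at the centre, 0.3865 m below the top of the plate, so y_c = 0.57 + 0.3865 = 0.9565 m and h_c = 0.9565 × 0.486335 = 0.465179 m.
A = π(0.3865)² = 0.469298 m².
Resultant F = γ·h_c·A = 14.86215 × 0.465179 × 0.469298 = 3.24452 kN.
I_c = πr⁴/4 = π × 0.3865⁴/4 = 0.0175262 m⁴.
Centre of pressure: y_p = y_c + I_c/(y_c·A) = 0.9565 + 0.0175262/(0.9565 × 0.469298) = 0.9565 + 0.039044 = 0.995544 m along the plane.

y_p = 1.00 m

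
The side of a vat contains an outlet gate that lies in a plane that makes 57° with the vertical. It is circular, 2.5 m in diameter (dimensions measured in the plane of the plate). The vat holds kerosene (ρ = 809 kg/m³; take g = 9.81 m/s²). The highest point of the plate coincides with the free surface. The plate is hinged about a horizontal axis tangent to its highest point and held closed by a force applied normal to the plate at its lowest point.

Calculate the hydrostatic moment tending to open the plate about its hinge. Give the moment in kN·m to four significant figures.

M ≈ 41.44 kN·m

γ = ρg = 809 × 9.81 / 1000 = 7.93629 kN/m³.
The plate makes 57° with the vertical, i.e. θ = 90° − 57° = 33° to the horizontal. Measuring y along the incline from the free-surface line, vertical depth h = y·sinθ with sinθ = 0.544639.
The centroid is at the centre, 1.25 m below the top of the plate, so y_c = 1.25 m and h_c = 1.25 × 0.544639 = 0.680799 m.
A = π(1.25)² = 4.90874 m².
Resultant F = γ·h_c·A = 7.93629 × 0.680799 × 4.90874 = 26.522 kN.
I_c = πr⁴/4 = π × 1.25⁴/4 = 1.91748 m⁴.
Centre of pressure: y_p = y_c + I_c/(y_c·A) = 1.25 + 1.91748/(1.25 × 4.90874) = 1.25 + 0.312501 = 1.5625 m along the plane.
The resultant acts 1.25 + 0.312501 = 1.5625 m (along the plate) below the hinge at the top edge, so the moment about the hinge is M = F × 1.5625 = 26.522 × 1.5625 = 41.4406 kN·m.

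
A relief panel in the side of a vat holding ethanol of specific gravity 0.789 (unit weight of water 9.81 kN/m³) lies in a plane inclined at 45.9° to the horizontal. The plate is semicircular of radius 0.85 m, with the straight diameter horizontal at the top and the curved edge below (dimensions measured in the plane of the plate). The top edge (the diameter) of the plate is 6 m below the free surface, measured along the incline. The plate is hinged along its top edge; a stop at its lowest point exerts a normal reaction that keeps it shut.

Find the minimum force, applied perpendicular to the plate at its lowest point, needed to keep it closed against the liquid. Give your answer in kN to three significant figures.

P ≈ 17.4 kN

γ = 0.789 × 9.81 = 7.74009 kN/m³.
Let θ = 45.9° be the plate's angle to the horizontal; measure y along the incline from where the plane meets the free surface. Vertical depth h = y·sinθ with sinθ = 0.718126.
The centroid of a semicircle lies 4r/(3π) = 0.360751 m from the diameter, here below the top edge, so y_c = 6 + 0.360751 = 6.36075 m and h_c = 6.36075 × 0.718126 = 4.56782 m.
A = πr²/2 = π × 0.85²/2 = 1.1349 m².
Resultant F = γ·h_c·A = 7.74009 × 4.56782 × 1.1349 = 40.1248 kN.
I_c = (π/8 − 8/(9π))·r⁴ = 0.109757 × 0.85⁴ = 0.0572938 m⁴.
Centre of pressure: y_p = y_c + I_c/(y_c·A) = 6.36075 + 0.0572938/(6.36075 × 1.1349) = 6.36075 + 0.00793673 = 6.36869 m along the plane.
The resultant acts 0.360751 + 0.00793673 = 0.368688 m (along the plate) below the hinge at the top edge, so the moment about the hinge is M = F × 0.368688 = 40.1248 × 0.368688 = 14.7935 kN·m.
A normal force at the bottom, 0.85 m from the hinge, must supply this moment: P = 14.7935/0.85 = 17.4041 kN.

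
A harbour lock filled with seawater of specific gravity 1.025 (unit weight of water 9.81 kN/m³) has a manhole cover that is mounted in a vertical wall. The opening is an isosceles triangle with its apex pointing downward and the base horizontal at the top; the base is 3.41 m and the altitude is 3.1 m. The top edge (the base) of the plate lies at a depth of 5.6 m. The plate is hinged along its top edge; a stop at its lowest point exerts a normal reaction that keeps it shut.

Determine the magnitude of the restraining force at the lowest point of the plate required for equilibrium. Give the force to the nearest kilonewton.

γ = 1.025 × 9.81 = 10.05525 kN/m³.
With the apex down, the centroid sits h/3 = 3.1/3 = 1.03333 m below the base (the top edge), so the centroid depth is h_c = 5.6 + 1.03333 = 6.63333 m.
A = ½ × 3.41 × 3.1 = 5.2855 m².
Resultant F = γ·h_c·A = 10.05525 × 6.63333 × 5.2855 = 352.542 kN.
I_c = b·h³/36 = 3.41 × 3.1³/36 = 2.82187 m⁴.
Centre of pressure: y_p = y_c + I_c/(y_c·A) = 6.63333 + 2.82187/(6.63333 × 5.2855) = 6.63333 + 0.0804858 = 6.71382 m along the plane.
The resultant acts 1.03333 + 0.0804858 = 1.11382 m (along the plate) below the hinge at the top edge, so the moment about the hinge is M = F × 1.11382 = 352.542 × 1.11382 = 392.668 kN·m.
A normal force at the bottom, 3.1 m from the hinge, must supply this moment: P = 392.668/3.1 = 126.667 kN.

P ≈ 127 kN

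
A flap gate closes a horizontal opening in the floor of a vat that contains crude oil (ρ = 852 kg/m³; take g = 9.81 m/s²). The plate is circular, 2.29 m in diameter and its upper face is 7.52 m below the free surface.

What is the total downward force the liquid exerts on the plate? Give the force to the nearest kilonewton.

γ = ρg = 852 × 9.81 / 1000 = 8.35812 kN/m³.
The plate is horizontal, so pressure is uniform at p = γ·h = 8.35812 × 7.52 = 62.8531 kN/m².
A = π(1.145)² = 4.11871 m².
F = p·A = 62.8531 × 4.11871 = 258.874 kN.

F ≈ 259 kN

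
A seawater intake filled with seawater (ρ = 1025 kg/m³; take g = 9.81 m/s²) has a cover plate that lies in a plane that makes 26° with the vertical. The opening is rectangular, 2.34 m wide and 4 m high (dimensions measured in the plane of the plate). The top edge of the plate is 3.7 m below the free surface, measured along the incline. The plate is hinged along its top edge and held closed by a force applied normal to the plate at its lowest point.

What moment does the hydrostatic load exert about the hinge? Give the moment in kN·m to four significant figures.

M ≈ 1077 kN·m

γ = ρg = 1025 × 9.81 / 1000 = 10.05525 kN/m³.
The plate makes 26° with the vertical, i.e. θ = 90° − 26° = 64° to the horizontal. Measuring y along the incline from the free-surface line, vertical depth h = y·sinθ with sinθ = 0.898794.
The centroid lies 4/2 = 2 m below the top edge, so y_c = 3.7 + 2 = 5.7 m and h_c = 5.7 × 0.898794 = 5.12313 m.
A = 2.34 × 4 = 9.36 m².
Resultant F = γ·h_c·A = 10.05525 × 5.12313 × 9.36 = 482.174 kN.
I_c = b·h³/12 = 2.34 × 4³/12 = 12.48 m⁴.
Centre of pressure: y_p = y_c + I_c/(y_c·A) = 5.7 + 12.48/(5.7 × 9.36) = 5.7 + 0.233918 = 5.93392 m along the plane.
The resultant acts 2 + 0.233918 = 2.23392 m (along the plate) below the hinge at the top edge, so the moment about the hinge is M = F × 2.23392 = 482.174 × 2.23392 = 1077.14 kN·m.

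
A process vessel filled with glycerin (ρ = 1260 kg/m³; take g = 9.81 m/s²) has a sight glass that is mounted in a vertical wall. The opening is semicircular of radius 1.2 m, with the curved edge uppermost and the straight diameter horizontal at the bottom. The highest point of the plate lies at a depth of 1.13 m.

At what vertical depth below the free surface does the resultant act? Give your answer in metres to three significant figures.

γ = ρg = 1260 × 9.81 / 1000 = 12.3606 kN/m³.
The centroid lies 4r/(3π) = 0.509296 m above the diameter, so r − 4r/(3π) = 1.2 − 0.509296 = 0.690704 m below the topmost point, so the centroid depth is h_c = 1.13 + 0.690704 = 1.8207 m.
A = πr²/2 = π × 1.2²/2 = 2.26195 m².
Resultant F = γ·h_c·A = 12.3606 × 1.8207 × 2.26195 = 50.9051 kN.
I_c = (π/8 − 8/(9π))·r⁴ = 0.109757 × 1.2⁴ = 0.227592 m⁴.
Centre of pressure: y_p = y_c + I_c/(y_c·A) = 1.8207 + 0.227592/(1.8207 × 2.26195) = 1.8207 + 0.0552631 = 1.87596 m along the plane.

h_p = 1.88 m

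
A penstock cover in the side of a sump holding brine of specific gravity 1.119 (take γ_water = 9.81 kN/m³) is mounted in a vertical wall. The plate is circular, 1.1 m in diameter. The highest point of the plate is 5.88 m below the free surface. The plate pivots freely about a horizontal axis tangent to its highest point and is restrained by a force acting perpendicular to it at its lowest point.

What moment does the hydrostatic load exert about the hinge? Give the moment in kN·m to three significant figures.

M ≈ 37.7 kN·m

γ = 1.119 × 9.81 = 10.97739 kN/m³.
The centroid is at the centre, 0.55 m below the top of the plate, so the centroid depth is h_c = 5.88 + 0.55 = 6.43 m.
A = π(0.55)² = 0.950332 m².
Resultant F = γ·h_c·A = 10.97739 × 6.43 × 0.950332 = 67.0788 kN.
I_c = πr⁴/4 = π × 0.55⁴/4 = 0.0718688 m⁴.
Centre of pressure: y_p = y_c + I_c/(y_c·A) = 6.43 + 0.0718688/(6.43 × 0.950332) = 6.43 + 0.0117613 = 6.44176 m along the plane.
The resultant acts 0.55 + 0.0117613 = 0.561761 m (along the plate) below the hinge at the top edge, so the moment about the hinge is M = F × 0.561761 = 67.0788 × 0.561761 = 37.6823 kN·m.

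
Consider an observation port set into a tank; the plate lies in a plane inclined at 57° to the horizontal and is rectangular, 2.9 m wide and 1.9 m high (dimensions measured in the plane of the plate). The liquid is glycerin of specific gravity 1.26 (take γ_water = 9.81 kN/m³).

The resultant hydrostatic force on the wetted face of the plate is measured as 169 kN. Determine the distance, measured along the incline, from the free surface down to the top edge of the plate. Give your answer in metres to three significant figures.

y_top ≈ 2.01 m

γ = 1.26 × 9.81 = 12.3606 kN/m³.
A = 2.9 × 1.9 = 5.51 m².
From F = γ·h_c·A, the centroid depth is h_c = 169/(12.3606 × 5.51) = 2.48139 m.
Let θ = 57° be the plate's angle to the horizontal; measure y along the incline from where the plane meets the free surface. Vertical depth h = y·sinθ with sinθ = 0.838671.
Along the incline, y_c = h_c/sinθ = 2.48139/0.838671 = 2.95872 m.
The centroid lies 1.9/2 = 0.95 m below the top edge, so the top edge sits at y_top = 2.95872 − 0.95 = 2.00872 m along the incline.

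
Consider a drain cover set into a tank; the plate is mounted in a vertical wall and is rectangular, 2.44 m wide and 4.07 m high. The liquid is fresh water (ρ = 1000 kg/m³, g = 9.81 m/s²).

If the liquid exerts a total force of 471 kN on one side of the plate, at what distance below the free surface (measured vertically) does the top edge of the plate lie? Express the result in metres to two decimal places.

γ = ρg = 1000 × 9.81 = 9810 N/m³ = 9.81 kN/m³.
A = 2.44 × 4.07 = 9.9308 m².
From F = γ·h_c·A, the centroid depth is h_c = 471/(9.81 × 9.9308) = 4.83468 m.
The centroid lies 4.07/2 = 2.035 m below the top edge, so the top edge sits at h_top = 4.83468 − 2.035 = 2.79968 m below the surface.

d_top ≈ 2.80 m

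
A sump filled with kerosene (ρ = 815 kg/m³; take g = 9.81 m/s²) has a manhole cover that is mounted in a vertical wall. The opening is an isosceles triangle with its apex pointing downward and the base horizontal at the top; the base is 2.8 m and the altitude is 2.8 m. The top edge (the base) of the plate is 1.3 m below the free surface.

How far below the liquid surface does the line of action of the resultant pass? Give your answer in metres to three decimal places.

γ = ρg = 815 × 9.81 / 1000 = 7.99515 kN/m³.
With the apex down, the centroid sits h/3 = 2.8/3 = 0.933333 m below the base (the top edge), so the centroid depth is h_c = 1.3 + 0.933333 = 2.23333 m.
A = ½ × 2.8 × 2.8 = 3.92 m².
Resultant F = γ·h_c·A = 7.99515 × 2.23333 × 3.92 = 69.9948 kN.
I_c = b·h³/36 = 2.8 × 2.8³/36 = 1.70738 m⁴.
Centre of pressure: y_p = y_c + I_c/(y_c·A) = 2.23333 + 1.70738/(2.23333 × 3.92) = 2.23333 + 0.195025 = 2.42835 m along the plane.

h_p = 2.428 m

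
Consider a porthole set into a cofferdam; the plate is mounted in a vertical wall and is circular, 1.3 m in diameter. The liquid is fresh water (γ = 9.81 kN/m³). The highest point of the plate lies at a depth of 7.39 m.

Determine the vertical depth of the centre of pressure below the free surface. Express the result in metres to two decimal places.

h_p = 8.05 m

γ = 9.81 kN/m³.
The centroid is at the centre, 0.65 m below the top of the plate, so the centroid depth is h_c = 7.39 + 0.65 = 8.04 m.
A = π(0.65)² = 1.32732 m².
Resultant F = γ·h_c·A = 9.81 × 8.04 × 1.32732 = 104.689 kN.
I_c = πr⁴/4 = π × 0.65⁴/4 = 0.140198 m⁴.
Centre of pressure: y_p = y_c + I_c/(y_c·A) = 8.04 + 0.140198/(8.04 × 1.32732) = 8.04 + 0.0131374 = 8.05314 m along the plane.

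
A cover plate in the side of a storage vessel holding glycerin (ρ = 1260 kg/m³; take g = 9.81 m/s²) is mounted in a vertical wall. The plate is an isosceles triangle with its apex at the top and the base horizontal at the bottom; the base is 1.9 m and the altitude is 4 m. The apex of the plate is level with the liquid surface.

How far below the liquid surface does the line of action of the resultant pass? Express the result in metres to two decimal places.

γ = ρg = 1260 × 9.81 / 1000 = 12.3606 kN/m³.
With the apex up, the centroid sits 2h/3 = 2 × 4/3 = 2.66667 m below the apex, so the centroid depth is h_c = 2.66667 m.
A = ½ × 1.9 × 4 = 3.8 m².
Resultant F = γ·h_c·A = 12.3606 × 2.66667 × 3.8 = 125.254 kN.
I_c = b·h³/36 = 1.9 × 4³/36 = 3.37778 m⁴.
Centre of pressure: y_p = y_c + I_c/(y_c·A) = 2.66667 + 3.37778/(2.66667 × 3.8) = 2.66667 + 0.333333 = 3 m along the plane.

h_p = 3.00 m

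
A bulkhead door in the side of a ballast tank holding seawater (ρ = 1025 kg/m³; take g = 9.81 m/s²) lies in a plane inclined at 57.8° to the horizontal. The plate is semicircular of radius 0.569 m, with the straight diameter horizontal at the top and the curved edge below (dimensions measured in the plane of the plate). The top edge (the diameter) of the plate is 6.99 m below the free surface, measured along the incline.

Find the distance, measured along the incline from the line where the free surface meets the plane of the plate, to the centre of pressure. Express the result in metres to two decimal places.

γ = ρg = 1025 × 9.81 / 1000 = 10.05525 kN/m³.
Let θ = 57.8° be the plate's angle to the horizontal; measure y along the incline from where the plane meets the free surface. Vertical depth h = y·sinθ with sinθ = 0.846193.
The centroid of a semicircle lies 4r/(3π) = 0.241491 m from the diameter, here below the top edge, so y_c = 6.99 + 0.241491 = 7.23149 m and h_c = 7.23149 × 0.846193 = 6.11924 m.
A = πr²/2 = π × 0.569²/2 = 0.508563 m².
Resultant F = γ·h_c·A = 10.05525 × 6.11924 × 0.508563 = 31.2921 kN.
I_c = (π/8 − 8/(9π))·r⁴ = 0.109757 × 0.569⁴ = 0.0115049 m⁴.
Centre of pressure: y_p = y_c + I_c/(y_c·A) = 7.23149 + 0.0115049/(7.23149 × 0.508563) = 7.23149 + 0.00312831 = 7.23462 m along the plane.

y_p = 7.23 m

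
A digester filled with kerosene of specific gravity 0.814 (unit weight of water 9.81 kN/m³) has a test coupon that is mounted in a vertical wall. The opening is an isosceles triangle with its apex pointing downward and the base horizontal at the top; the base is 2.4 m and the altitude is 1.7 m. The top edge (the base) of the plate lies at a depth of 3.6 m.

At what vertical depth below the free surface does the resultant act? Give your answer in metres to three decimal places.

γ = 0.814 × 9.81 = 7.98534 kN/m³.
With the apex down, the centroid sits h/3 = 1.7/3 = 0.566667 m below the base (the top edge), so the centroid depth is h_c = 3.6 + 0.566667 = 4.16667 m.
A = ½ × 2.4 × 1.7 = 2.04 m².
Resultant F = γ·h_c·A = 7.98534 × 4.16667 × 2.04 = 67.8754 kN.
I_c = b·h³/36 = 2.4 × 1.7³/36 = 0.327533 m⁴.
Centre of pressure: y_p = y_c + I_c/(y_c·A) = 4.16667 + 0.327533/(4.16667 × 2.04) = 4.16667 + 0.0385333 = 4.2052 m along the plane.

h_p = 4.205 m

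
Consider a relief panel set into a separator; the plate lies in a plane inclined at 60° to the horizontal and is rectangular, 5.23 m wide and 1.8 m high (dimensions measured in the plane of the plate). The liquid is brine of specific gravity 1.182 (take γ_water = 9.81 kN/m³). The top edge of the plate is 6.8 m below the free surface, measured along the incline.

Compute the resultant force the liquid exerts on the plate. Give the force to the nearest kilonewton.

F ≈ 728 kN

γ = 1.182 × 9.81 = 11.59542 kN/m³.
Let θ = 60° be the plate's angle to the horizontal; measure y along the incline from where the plane meets the free surface. Vertical depth h = y·sinθ with sinθ = 0.866025.
The centroid lies 1.8/2 = 0.9 m below the top edge, so y_c = 6.8 + 0.9 = 7.7 m and h_c = 7.7 × 0.866025 = 6.66839 m.
A = 5.23 × 1.8 = 9.414 m².
Resultant F = γ·h_c·A = 11.59542 × 6.66839 × 9.414 = 727.917 kN.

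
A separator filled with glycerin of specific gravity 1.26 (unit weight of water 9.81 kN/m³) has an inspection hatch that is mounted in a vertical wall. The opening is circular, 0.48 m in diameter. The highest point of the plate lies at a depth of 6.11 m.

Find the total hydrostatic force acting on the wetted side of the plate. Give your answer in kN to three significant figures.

F ≈ 14.2 kN

γ = 1.26 × 9.81 = 12.3606 kN/m³.
The centroid is at the centre, 0.24 m below the top of the plate, so the centroid depth is h_c = 6.11 + 0.24 = 6.35 m.
A = π(0.24)² = 0.180956 m².
Resultant F = γ·h_c·A = 12.3606 × 6.35 × 0.180956 = 14.2032 kN.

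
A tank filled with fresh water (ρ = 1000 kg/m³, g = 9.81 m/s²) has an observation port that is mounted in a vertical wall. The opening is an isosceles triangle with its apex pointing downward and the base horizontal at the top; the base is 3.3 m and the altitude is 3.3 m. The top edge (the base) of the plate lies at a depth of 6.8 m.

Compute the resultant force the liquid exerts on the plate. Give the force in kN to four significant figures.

F ≈ 422.0 kN

γ = ρg = 1000 × 9.81 = 9810 N/m³ = 9.81 kN/m³.
With the apex down, the centroid sits h/3 = 3.3/3 = 1.1 m below the base (the top edge), so the centroid depth is h_c = 6.8 + 1.1 = 7.9 m.
A = ½ × 3.3 × 3.3 = 5.445 m².
Resultant F = γ·h_c·A = 9.81 × 7.9 × 5.445 = 421.982 kN.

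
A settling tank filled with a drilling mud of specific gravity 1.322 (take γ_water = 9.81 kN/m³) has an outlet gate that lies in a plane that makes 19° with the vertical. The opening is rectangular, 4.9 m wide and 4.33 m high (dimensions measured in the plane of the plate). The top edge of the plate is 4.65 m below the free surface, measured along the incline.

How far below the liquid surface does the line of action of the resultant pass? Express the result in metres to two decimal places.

h_p = 6.66 m

γ = 1.322 × 9.81 = 12.96882 kN/m³.
The plate makes 19° with the vertical, i.e. θ = 90° − 19° = 71° to the horizontal. Measuring y along the incline from the free-surface line, vertical depth h = y·sinθ with sinθ = 0.945519.
The centroid lies 4.33/2 = 2.165 m below the top edge, so y_c = 4.65 + 2.165 = 6.815 m and h_c = 6.815 × 0.945519 = 6.44371 m.
A = 4.9 × 4.33 = 21.217 m².
Resultant F = γ·h_c·A = 12.96882 × 6.44371 × 21.217 = 1773.05 kN.
I_c = b·h³/12 = 4.9 × 4.33³/12 = 33.1496 m⁴.
Centre of pressure: y_p = y_c + I_c/(y_c·A) = 6.815 + 33.1496/(6.815 × 21.217) = 6.815 + 0.22926 = 7.04426 m along the plane.
Vertically, h_p = y_p·sinθ = 7.04426 × 0.945519 = 6.66048 m.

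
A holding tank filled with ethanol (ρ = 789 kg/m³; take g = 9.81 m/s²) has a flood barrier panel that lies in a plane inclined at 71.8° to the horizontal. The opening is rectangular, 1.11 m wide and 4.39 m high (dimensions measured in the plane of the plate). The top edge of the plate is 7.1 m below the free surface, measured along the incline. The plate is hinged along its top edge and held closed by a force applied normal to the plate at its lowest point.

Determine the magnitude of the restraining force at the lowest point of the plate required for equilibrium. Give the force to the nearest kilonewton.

γ = ρg = 789 × 9.81 / 1000 = 7.74009 kN/m³.
Let θ = 71.8° be the plate's angle to the horizontal; measure y along the incline from where the plane meets the free surface. Vertical depth h = y·sinθ with sinθ = 0.949972.
The centroid lies 4.39/2 = 2.195 m below the top edge, so y_c = 7.1 + 2.195 = 9.295 m and h_c = 9.295 × 0.949972 = 8.82999 m.
A = 1.11 × 4.39 = 4.8729 m².
Resultant F = γ·h_c·A = 7.74009 × 8.82999 × 4.8729 = 333.038 kN.
I_c = b·h³/12 = 1.11 × 4.39³/12 = 7.82592 m⁴.
Centre of pressure: y_p = y_c + I_c/(y_c·A) = 9.295 + 7.82592/(9.295 × 4.8729) = 9.295 + 0.172782 = 9.46778 m along the plane.
The resultant acts 2.195 + 0.172782 = 2.36778 m (along the plate) below the hinge at the top edge, so the moment about the hinge is M = F × 2.36778 = 333.038 × 2.36778 = 788.561 kN·m.
A normal force at the bottom, 4.39 m from the hinge, must supply this moment: P = 788.561/4.39 = 179.627 kN.

P ≈ 180 kN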